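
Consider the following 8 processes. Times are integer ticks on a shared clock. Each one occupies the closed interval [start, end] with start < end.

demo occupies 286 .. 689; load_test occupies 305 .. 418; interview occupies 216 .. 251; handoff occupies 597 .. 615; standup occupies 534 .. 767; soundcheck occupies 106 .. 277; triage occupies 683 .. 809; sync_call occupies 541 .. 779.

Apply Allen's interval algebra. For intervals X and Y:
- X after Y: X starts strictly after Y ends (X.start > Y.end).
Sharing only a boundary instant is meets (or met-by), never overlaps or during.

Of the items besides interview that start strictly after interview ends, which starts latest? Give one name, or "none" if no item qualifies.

triage

Target interview = [216, 251].
demo [286, 689] → after → candidate.
handoff [597, 615] → after → candidate.
load_test [305, 418] → after → candidate.
soundcheck [106, 277] → contains → excluded.
standup [534, 767] → after → candidate.
sync_call [541, 779] → after → candidate.
triage [683, 809] → after → candidate.
Among candidates, latest start is 683 → triage.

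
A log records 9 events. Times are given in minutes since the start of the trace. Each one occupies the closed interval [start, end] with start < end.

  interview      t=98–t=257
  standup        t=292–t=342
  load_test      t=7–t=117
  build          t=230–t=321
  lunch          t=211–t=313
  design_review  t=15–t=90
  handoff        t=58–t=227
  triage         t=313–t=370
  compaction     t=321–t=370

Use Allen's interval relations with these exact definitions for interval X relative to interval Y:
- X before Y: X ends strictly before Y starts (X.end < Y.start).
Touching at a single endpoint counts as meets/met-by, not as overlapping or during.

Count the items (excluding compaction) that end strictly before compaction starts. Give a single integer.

5

Target compaction = [t=321, t=370].
build [t=230, t=321] → meets → no.
design_review [t=15, t=90] → before → counts.
handoff [t=58, t=227] → before → counts.
interview [t=98, t=257] → before → counts.
load_test [t=7, t=117] → before → counts.
lunch [t=211, t=313] → before → counts.
standup [t=292, t=342] → overlaps → no.
triage [t=313, t=370] → finished-by → no.
Total: 5.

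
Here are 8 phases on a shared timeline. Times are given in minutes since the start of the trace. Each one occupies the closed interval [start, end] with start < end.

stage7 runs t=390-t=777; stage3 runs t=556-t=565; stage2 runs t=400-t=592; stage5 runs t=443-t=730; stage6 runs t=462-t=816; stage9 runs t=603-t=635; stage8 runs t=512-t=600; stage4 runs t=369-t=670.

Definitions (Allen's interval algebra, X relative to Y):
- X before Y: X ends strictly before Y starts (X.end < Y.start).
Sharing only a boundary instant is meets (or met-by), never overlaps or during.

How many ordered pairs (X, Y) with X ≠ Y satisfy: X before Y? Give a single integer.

3

Checking all 56 ordered pairs for relation 'before'; matching pairs in alphabetical order:
(stage2, stage9): stage2 before stage9 ✓
(stage3, stage9): stage3 before stage9 ✓
(stage8, stage9): stage8 before stage9 ✓
Count: 3.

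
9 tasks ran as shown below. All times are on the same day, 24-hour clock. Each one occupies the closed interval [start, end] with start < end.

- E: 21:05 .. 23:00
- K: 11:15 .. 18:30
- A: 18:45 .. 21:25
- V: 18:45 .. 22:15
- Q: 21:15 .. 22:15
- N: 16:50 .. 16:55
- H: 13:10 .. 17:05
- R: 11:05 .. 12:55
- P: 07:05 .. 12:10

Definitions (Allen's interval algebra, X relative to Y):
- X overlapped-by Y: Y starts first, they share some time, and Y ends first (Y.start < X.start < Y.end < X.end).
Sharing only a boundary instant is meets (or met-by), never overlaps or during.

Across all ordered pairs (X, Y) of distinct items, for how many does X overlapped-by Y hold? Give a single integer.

6

Checking all 72 ordered pairs for relation 'overlapped-by'; matching pairs in alphabetical order:
(E, A): E overlapped-by A ✓
(E, V): E overlapped-by V ✓
(K, P): K overlapped-by P ✓
(K, R): K overlapped-by R ✓
(Q, A): Q overlapped-by A ✓
(R, P): R overlapped-by P ✓
Count: 6.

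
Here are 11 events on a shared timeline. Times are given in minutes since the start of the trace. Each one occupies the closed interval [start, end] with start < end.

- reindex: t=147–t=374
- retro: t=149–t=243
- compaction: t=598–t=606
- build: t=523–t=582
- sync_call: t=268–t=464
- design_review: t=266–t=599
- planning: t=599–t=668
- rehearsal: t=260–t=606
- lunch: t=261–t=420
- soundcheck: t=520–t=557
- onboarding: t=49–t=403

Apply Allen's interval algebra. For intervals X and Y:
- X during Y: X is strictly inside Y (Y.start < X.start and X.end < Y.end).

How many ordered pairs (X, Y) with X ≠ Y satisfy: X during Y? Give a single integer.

Checking all 110 ordered pairs for relation 'during'; matching pairs in alphabetical order:
(build, design_review): build during design_review ✓
(build, rehearsal): build during rehearsal ✓
(design_review, rehearsal): design_review during rehearsal ✓
(lunch, rehearsal): lunch during rehearsal ✓
(reindex, onboarding): reindex during onboarding ✓
(retro, onboarding): retro during onboarding ✓
(retro, reindex): retro during reindex ✓
(soundcheck, design_review): soundcheck during design_review ✓
(soundcheck, rehearsal): soundcheck during rehearsal ✓
(sync_call, design_review): sync_call during design_review ✓
(sync_call, rehearsal): sync_call during rehearsal ✓
Count: 11.

11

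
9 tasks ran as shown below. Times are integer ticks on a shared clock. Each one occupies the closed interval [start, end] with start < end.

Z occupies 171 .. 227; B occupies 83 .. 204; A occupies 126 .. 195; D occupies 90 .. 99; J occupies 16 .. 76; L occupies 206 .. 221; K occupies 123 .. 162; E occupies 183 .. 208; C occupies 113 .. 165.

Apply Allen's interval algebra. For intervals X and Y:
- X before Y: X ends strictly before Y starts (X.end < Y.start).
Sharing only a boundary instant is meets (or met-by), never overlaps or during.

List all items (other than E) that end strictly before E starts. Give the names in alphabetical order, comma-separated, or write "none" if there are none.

Target E = [183, 208].
A [126, 195] → overlaps → no.
B [83, 204] → overlaps → no.
C [113, 165] → before → yes.
D [90, 99] → before → yes.
J [16, 76] → before → yes.
K [123, 162] → before → yes.
L [206, 221] → overlapped-by → no.
Z [171, 227] → contains → no.
Result: C, D, J, K.

C, D, J, K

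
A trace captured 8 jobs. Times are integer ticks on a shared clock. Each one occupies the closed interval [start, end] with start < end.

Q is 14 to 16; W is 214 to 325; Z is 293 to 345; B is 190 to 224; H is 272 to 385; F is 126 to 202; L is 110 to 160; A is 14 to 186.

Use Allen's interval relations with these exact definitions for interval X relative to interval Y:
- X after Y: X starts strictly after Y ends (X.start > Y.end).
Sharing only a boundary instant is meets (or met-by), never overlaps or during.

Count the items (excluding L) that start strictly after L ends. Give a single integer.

4

Target L = [110, 160].
A [14, 186] → contains → no.
B [190, 224] → after → counts.
F [126, 202] → overlapped-by → no.
H [272, 385] → after → counts.
Q [14, 16] → before → no.
W [214, 325] → after → counts.
Z [293, 345] → after → counts.
Total: 4.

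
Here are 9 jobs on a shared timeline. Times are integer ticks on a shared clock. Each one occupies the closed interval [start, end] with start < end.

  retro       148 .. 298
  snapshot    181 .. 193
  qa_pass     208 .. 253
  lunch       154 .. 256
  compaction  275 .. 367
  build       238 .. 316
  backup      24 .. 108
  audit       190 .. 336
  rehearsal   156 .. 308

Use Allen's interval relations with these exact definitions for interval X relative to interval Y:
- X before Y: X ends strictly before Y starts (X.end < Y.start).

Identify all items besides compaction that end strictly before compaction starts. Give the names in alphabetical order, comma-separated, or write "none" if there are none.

backup, lunch, qa_pass, snapshot

Target compaction = [275, 367].
audit [190, 336] → overlaps → no.
backup [24, 108] → before → yes.
build [238, 316] → overlaps → no.
lunch [154, 256] → before → yes.
qa_pass [208, 253] → before → yes.
rehearsal [156, 308] → overlaps → no.
retro [148, 298] → overlaps → no.
snapshot [181, 193] → before → yes.
Result: backup, lunch, qa_pass, snapshot.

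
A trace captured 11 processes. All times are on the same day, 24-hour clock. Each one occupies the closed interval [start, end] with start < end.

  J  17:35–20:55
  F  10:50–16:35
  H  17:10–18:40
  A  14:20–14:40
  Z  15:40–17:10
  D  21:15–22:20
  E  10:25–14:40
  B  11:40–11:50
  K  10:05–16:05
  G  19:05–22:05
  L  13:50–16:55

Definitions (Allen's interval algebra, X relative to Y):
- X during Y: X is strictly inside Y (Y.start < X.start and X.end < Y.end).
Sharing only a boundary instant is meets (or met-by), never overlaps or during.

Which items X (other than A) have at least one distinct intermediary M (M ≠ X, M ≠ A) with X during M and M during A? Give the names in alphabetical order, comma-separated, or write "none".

Target A = [14:20, 14:40].
Intermediaries M with M during A: none.
Union: none.

none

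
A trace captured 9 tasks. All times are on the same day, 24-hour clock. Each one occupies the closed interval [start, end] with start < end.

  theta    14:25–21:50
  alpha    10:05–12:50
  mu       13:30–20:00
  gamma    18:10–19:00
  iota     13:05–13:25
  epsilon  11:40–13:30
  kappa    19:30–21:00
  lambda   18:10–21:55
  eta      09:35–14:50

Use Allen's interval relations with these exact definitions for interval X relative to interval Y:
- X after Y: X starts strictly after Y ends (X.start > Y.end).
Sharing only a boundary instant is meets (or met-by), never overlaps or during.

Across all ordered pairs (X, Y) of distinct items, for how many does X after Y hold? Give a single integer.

Checking all 72 ordered pairs for relation 'after'; matching pairs in alphabetical order:
(gamma, alpha): gamma after alpha ✓
(gamma, epsilon): gamma after epsilon ✓
(gamma, eta): gamma after eta ✓
(gamma, iota): gamma after iota ✓
(iota, alpha): iota after alpha ✓
(kappa, alpha): kappa after alpha ✓
(kappa, epsilon): kappa after epsilon ✓
(kappa, eta): kappa after eta ✓
(kappa, gamma): kappa after gamma ✓
(kappa, iota): kappa after iota ✓
(lambda, alpha): lambda after alpha ✓
(lambda, epsilon): lambda after epsilon ✓
(lambda, eta): lambda after eta ✓
(lambda, iota): lambda after iota ✓
(mu, alpha): mu after alpha ✓
(mu, iota): mu after iota ✓
(theta, alpha): theta after alpha ✓
(theta, epsilon): theta after epsilon ✓
(theta, iota): theta after iota ✓
Count: 19.

19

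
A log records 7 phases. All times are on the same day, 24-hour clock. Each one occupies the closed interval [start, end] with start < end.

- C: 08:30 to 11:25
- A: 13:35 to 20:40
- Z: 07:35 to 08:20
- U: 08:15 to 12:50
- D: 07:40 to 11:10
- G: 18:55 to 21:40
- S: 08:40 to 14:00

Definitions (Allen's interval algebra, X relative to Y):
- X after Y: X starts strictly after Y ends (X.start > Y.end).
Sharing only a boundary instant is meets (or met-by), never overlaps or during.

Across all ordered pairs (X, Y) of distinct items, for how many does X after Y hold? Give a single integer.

Checking all 42 ordered pairs for relation 'after'; matching pairs in alphabetical order:
(A, C): A after C ✓
(A, D): A after D ✓
(A, U): A after U ✓
(A, Z): A after Z ✓
(C, Z): C after Z ✓
(G, C): G after C ✓
(G, D): G after D ✓
(G, S): G after S ✓
(G, U): G after U ✓
(G, Z): G after Z ✓
(S, Z): S after Z ✓
Count: 11.

11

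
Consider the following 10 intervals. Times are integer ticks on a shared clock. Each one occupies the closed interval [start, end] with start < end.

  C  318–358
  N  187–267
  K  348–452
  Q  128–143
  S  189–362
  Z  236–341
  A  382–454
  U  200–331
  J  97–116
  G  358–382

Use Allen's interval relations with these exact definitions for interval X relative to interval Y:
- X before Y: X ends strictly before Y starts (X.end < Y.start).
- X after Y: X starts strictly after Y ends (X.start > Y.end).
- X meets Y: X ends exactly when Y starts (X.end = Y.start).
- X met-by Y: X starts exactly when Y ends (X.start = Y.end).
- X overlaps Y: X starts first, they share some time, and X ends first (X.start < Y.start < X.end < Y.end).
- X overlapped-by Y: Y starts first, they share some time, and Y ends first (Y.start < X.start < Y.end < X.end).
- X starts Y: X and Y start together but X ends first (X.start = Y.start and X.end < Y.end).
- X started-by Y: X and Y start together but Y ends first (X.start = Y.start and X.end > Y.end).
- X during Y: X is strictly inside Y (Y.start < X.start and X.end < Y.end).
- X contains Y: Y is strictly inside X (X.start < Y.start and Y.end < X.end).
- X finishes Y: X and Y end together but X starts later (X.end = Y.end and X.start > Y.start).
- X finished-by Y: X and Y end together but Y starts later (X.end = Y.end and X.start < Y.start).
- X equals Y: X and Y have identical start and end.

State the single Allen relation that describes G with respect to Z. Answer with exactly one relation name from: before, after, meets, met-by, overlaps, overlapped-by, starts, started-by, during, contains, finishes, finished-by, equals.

G = [358, 382]; Z = [236, 341].
Compare endpoints: G.start > Z.start, G.start > Z.end, G.end > Z.start, G.end > Z.end.
That pattern is 'after'.

after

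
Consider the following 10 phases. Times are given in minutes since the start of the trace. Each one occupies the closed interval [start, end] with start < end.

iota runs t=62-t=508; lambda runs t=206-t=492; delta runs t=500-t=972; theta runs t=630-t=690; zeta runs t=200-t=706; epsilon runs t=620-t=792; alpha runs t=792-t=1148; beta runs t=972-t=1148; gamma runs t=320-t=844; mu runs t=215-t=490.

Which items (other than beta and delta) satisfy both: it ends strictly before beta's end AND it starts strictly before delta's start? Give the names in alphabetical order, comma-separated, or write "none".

Conditions: its end is strictly before beta's end (X.end < t=1148) AND its start is strictly before delta's start (X.start < t=500).
alpha: end t=1148 < t=1148? ✗; start t=792 < t=500? ✗ → no.
epsilon: end t=792 < t=1148? ✓; start t=620 < t=500? ✗ → no.
gamma: end t=844 < t=1148? ✓; start t=320 < t=500? ✓ → yes.
iota: end t=508 < t=1148? ✓; start t=62 < t=500? ✓ → yes.
lambda: end t=492 < t=1148? ✓; start t=206 < t=500? ✓ → yes.
mu: end t=490 < t=1148? ✓; start t=215 < t=500? ✓ → yes.
theta: end t=690 < t=1148? ✓; start t=630 < t=500? ✗ → no.
zeta: end t=706 < t=1148? ✓; start t=200 < t=500? ✓ → yes.
Result: gamma, iota, lambda, mu, zeta.

gamma, iota, lambda, mu, zeta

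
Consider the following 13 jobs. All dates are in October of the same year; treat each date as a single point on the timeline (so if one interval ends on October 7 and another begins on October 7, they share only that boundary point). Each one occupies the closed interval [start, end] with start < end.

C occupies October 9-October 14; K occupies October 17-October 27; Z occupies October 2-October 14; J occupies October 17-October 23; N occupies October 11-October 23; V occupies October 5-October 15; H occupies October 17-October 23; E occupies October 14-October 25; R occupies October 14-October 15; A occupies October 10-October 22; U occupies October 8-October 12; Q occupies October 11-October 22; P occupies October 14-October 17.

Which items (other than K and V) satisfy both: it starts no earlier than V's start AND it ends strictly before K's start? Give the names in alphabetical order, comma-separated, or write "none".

Conditions: its start is no earlier than V's start (X.start >= October 5) AND its end is strictly before K's start (X.end < October 17).
A: start October 10 >= October 5? ✓; end October 22 < October 17? ✗ → no.
C: start October 9 >= October 5? ✓; end October 14 < October 17? ✓ → yes.
E: start October 14 >= October 5? ✓; end October 25 < October 17? ✗ → no.
H: start October 17 >= October 5? ✓; end October 23 < October 17? ✗ → no.
J: start October 17 >= October 5? ✓; end October 23 < October 17? ✗ → no.
N: start October 11 >= October 5? ✓; end October 23 < October 17? ✗ → no.
P: start October 14 >= October 5? ✓; end October 17 < October 17? ✗ → no.
Q: start October 11 >= October 5? ✓; end October 22 < October 17? ✗ → no.
R: start October 14 >= October 5? ✓; end October 15 < October 17? ✓ → yes.
U: start October 8 >= October 5? ✓; end October 12 < October 17? ✓ → yes.
Z: start October 2 >= October 5? ✗; end October 14 < October 17? ✓ → no.
Result: C, R, U.

C, R, U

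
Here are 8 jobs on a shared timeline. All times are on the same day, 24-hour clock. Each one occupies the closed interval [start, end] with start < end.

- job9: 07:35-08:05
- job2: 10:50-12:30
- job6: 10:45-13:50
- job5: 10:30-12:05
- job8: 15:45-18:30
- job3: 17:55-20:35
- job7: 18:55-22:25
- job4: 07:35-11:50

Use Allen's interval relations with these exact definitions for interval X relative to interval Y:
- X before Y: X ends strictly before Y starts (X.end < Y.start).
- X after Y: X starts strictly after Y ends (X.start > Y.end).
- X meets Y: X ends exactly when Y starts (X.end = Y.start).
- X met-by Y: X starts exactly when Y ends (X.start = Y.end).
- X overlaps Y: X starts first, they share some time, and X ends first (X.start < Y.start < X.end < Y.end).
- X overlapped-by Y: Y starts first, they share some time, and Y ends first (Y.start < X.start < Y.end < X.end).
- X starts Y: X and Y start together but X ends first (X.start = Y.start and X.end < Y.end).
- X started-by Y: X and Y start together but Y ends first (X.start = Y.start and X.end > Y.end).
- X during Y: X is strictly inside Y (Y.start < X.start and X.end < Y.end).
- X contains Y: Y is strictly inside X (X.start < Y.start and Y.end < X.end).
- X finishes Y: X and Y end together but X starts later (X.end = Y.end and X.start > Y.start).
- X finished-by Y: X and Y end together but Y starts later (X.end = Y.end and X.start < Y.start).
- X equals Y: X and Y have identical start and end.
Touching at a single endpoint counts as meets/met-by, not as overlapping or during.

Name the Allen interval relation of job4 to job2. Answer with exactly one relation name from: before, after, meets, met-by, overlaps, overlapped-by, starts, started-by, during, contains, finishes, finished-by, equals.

job4 = [07:35, 11:50]; job2 = [10:50, 12:30].
Compare endpoints: job4.start < job2.start, job4.start < job2.end, job4.end > job2.start, job4.end < job2.end.
That pattern is 'overlaps'.

overlaps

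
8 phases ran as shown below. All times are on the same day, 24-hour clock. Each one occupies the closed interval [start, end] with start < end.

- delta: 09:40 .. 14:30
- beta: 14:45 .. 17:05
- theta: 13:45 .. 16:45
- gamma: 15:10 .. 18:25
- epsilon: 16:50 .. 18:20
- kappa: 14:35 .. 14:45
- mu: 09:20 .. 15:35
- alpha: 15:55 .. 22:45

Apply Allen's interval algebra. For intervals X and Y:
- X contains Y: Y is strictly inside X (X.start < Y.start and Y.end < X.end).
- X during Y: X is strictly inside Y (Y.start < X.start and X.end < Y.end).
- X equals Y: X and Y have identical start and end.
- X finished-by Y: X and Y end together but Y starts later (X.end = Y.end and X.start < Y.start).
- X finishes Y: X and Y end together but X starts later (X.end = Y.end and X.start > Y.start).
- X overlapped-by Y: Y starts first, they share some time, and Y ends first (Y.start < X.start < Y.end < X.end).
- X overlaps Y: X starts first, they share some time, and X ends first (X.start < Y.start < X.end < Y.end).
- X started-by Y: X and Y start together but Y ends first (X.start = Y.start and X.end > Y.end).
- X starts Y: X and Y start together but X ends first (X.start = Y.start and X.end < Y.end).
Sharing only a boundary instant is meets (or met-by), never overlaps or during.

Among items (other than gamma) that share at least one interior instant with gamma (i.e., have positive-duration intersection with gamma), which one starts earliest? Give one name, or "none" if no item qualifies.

Target gamma = [15:10, 18:25].
alpha [15:55, 22:45] → overlapped-by → candidate.
beta [14:45, 17:05] → overlaps → candidate.
delta [09:40, 14:30] → before → excluded.
epsilon [16:50, 18:20] → during → candidate.
kappa [14:35, 14:45] → before → excluded.
mu [09:20, 15:35] → overlaps → candidate.
theta [13:45, 16:45] → overlaps → candidate.
Among candidates, earliest start is 09:20 → mu.

mu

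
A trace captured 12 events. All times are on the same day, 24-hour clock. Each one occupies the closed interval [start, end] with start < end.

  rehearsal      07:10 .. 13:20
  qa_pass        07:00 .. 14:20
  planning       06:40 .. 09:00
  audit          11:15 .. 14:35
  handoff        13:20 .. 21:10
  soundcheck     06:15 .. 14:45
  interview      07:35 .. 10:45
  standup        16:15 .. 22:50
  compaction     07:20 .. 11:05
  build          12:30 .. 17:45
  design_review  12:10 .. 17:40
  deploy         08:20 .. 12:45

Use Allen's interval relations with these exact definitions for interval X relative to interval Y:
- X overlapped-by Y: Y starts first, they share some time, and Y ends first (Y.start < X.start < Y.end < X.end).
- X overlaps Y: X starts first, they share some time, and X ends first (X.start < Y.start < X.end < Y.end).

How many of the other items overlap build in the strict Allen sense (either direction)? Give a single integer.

Target build = [12:30, 17:45].
audit [11:15, 14:35] → overlaps → counts.
compaction [07:20, 11:05] → before → no.
deploy [08:20, 12:45] → overlaps → counts.
design_review [12:10, 17:40] → overlaps → counts.
handoff [13:20, 21:10] → overlapped-by → counts.
interview [07:35, 10:45] → before → no.
planning [06:40, 09:00] → before → no.
qa_pass [07:00, 14:20] → overlaps → counts.
rehearsal [07:10, 13:20] → overlaps → counts.
soundcheck [06:15, 14:45] → overlaps → counts.
standup [16:15, 22:50] → overlapped-by → counts.
Total: 8.

8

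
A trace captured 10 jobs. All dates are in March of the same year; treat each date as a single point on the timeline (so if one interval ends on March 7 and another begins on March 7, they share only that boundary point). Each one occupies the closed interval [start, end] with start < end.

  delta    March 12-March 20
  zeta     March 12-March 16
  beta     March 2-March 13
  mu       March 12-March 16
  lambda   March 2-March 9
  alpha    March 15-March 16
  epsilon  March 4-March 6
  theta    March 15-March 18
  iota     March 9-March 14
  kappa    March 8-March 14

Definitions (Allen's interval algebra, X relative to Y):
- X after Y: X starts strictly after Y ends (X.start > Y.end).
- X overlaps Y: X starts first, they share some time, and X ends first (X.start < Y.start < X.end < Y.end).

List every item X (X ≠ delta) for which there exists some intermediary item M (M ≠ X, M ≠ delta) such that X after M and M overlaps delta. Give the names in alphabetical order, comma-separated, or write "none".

alpha, theta

Target delta = [March 12, March 20].
Intermediaries M with M overlaps delta: beta, iota, kappa.
Via beta — items with X after beta: alpha, theta.
Via iota — items with X after iota: alpha, theta.
Via kappa — items with X after kappa: alpha, theta.
Union: alpha, theta.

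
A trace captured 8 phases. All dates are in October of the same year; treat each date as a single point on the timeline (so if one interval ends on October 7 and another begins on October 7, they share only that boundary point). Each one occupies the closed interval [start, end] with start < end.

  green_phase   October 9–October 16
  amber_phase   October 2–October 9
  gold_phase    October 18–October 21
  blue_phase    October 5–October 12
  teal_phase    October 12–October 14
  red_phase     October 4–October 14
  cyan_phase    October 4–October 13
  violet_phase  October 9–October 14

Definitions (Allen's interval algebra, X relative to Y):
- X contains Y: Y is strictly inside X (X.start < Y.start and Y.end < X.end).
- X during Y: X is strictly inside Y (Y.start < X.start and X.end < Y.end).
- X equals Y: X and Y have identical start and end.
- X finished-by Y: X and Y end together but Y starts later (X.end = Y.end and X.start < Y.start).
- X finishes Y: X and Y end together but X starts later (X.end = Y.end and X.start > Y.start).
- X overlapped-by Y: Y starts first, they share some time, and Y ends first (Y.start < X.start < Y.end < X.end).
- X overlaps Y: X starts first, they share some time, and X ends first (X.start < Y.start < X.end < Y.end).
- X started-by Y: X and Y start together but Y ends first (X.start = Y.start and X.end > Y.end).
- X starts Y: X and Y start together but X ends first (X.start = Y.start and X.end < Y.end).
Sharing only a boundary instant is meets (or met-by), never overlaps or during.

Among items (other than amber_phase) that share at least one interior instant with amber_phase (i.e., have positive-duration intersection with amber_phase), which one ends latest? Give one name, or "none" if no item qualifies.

red_phase

Target amber_phase = [October 2, October 9].
blue_phase [October 5, October 12] → overlapped-by → candidate.
cyan_phase [October 4, October 13] → overlapped-by → candidate.
gold_phase [October 18, October 21] → after → excluded.
green_phase [October 9, October 16] → met-by → excluded.
red_phase [October 4, October 14] → overlapped-by → candidate.
teal_phase [October 12, October 14] → after → excluded.
violet_phase [October 9, October 14] → met-by → excluded.
Among candidates, latest end is October 14 → red_phase.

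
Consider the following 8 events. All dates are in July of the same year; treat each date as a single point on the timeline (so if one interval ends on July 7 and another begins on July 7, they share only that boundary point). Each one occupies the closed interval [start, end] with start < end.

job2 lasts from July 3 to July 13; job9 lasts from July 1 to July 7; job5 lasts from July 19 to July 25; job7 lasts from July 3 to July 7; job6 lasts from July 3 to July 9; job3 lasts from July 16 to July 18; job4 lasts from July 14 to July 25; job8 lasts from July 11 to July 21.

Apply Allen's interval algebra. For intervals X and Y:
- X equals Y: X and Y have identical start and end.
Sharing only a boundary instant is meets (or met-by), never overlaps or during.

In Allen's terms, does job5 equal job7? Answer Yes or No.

job5 = [July 19, July 25], job7 = [July 3, July 7].
Actual relation of job5 to job7: after.
Asked whether 'equals' holds → No.

No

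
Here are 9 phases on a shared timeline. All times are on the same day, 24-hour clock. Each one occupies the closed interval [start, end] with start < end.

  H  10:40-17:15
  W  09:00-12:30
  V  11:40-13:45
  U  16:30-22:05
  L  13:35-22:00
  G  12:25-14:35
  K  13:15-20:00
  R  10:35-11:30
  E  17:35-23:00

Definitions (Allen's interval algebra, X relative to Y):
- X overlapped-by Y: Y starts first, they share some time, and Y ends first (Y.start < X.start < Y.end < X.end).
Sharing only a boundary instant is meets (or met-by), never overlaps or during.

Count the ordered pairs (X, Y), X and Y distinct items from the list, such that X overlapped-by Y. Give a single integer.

Checking all 72 ordered pairs for relation 'overlapped-by'; matching pairs in alphabetical order:
(E, K): E overlapped-by K ✓
(E, L): E overlapped-by L ✓
(E, U): E overlapped-by U ✓
(G, V): G overlapped-by V ✓
(G, W): G overlapped-by W ✓
(H, R): H overlapped-by R ✓
(H, W): H overlapped-by W ✓
(K, G): K overlapped-by G ✓
(K, H): K overlapped-by H ✓
(K, V): K overlapped-by V ✓
(L, G): L overlapped-by G ✓
(L, H): L overlapped-by H ✓
(L, K): L overlapped-by K ✓
(L, V): L overlapped-by V ✓
(U, H): U overlapped-by H ✓
(U, K): U overlapped-by K ✓
(U, L): U overlapped-by L ✓
(V, W): V overlapped-by W ✓
Count: 18.

18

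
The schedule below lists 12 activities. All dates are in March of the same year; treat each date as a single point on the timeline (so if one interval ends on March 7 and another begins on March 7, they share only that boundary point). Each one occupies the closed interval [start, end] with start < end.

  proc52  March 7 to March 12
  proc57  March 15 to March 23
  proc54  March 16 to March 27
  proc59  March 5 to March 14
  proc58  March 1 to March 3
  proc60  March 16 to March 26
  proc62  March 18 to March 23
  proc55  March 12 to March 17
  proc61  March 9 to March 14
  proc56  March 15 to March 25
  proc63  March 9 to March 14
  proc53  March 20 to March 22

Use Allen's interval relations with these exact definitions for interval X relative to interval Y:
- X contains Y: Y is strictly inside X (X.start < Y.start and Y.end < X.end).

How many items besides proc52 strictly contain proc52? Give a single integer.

Target proc52 = [March 7, March 12].
proc53 [March 20, March 22] → after → no.
proc54 [March 16, March 27] → after → no.
proc55 [March 12, March 17] → met-by → no.
proc56 [March 15, March 25] → after → no.
proc57 [March 15, March 23] → after → no.
proc58 [March 1, March 3] → before → no.
proc59 [March 5, March 14] → contains → counts.
proc60 [March 16, March 26] → after → no.
proc61 [March 9, March 14] → overlapped-by → no.
proc62 [March 18, March 23] → after → no.
proc63 [March 9, March 14] → overlapped-by → no.
Total: 1.

1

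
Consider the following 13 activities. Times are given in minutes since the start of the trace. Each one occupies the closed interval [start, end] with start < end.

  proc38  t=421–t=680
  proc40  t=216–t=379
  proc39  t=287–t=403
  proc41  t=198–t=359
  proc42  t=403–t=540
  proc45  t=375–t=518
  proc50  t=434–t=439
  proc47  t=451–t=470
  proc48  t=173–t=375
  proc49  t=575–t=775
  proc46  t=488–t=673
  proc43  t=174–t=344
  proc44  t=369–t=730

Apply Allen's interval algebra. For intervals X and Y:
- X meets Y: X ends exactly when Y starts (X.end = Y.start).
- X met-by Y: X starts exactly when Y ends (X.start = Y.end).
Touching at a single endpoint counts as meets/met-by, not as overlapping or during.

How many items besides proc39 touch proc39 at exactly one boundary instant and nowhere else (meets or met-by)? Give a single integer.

1

Target proc39 = [t=287, t=403].
proc38 [t=421, t=680] → after → no.
proc40 [t=216, t=379] → overlaps → no.
proc41 [t=198, t=359] → overlaps → no.
proc42 [t=403, t=540] → met-by → counts.
proc43 [t=174, t=344] → overlaps → no.
proc44 [t=369, t=730] → overlapped-by → no.
proc45 [t=375, t=518] → overlapped-by → no.
proc46 [t=488, t=673] → after → no.
proc47 [t=451, t=470] → after → no.
proc48 [t=173, t=375] → overlaps → no.
proc49 [t=575, t=775] → after → no.
proc50 [t=434, t=439] → after → no.
Total: 1.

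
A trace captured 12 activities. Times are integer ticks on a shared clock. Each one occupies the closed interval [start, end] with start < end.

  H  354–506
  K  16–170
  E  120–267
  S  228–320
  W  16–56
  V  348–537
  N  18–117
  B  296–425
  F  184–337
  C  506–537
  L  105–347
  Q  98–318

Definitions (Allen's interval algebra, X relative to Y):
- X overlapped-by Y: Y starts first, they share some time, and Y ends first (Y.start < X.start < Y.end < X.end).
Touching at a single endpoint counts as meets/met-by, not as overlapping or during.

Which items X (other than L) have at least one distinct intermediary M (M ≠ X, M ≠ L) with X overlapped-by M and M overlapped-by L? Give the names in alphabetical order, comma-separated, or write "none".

H, V

Target L = [105, 347].
Intermediaries M with M overlapped-by L: B.
Via B — items with X overlapped-by B: H, V.
Union: H, V.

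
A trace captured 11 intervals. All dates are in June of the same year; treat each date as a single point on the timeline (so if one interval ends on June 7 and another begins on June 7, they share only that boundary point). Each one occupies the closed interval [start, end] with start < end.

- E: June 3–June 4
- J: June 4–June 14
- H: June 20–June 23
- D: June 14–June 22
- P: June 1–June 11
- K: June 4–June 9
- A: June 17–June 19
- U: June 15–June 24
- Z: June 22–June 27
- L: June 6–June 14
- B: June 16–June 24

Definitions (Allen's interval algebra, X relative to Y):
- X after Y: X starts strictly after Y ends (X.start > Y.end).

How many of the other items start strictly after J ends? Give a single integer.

Target J = [June 4, June 14].
A [June 17, June 19] → after → counts.
B [June 16, June 24] → after → counts.
D [June 14, June 22] → met-by → no.
E [June 3, June 4] → meets → no.
H [June 20, June 23] → after → counts.
K [June 4, June 9] → starts → no.
L [June 6, June 14] → finishes → no.
P [June 1, June 11] → overlaps → no.
U [June 15, June 24] → after → counts.
Z [June 22, June 27] → after → counts.
Total: 5.

5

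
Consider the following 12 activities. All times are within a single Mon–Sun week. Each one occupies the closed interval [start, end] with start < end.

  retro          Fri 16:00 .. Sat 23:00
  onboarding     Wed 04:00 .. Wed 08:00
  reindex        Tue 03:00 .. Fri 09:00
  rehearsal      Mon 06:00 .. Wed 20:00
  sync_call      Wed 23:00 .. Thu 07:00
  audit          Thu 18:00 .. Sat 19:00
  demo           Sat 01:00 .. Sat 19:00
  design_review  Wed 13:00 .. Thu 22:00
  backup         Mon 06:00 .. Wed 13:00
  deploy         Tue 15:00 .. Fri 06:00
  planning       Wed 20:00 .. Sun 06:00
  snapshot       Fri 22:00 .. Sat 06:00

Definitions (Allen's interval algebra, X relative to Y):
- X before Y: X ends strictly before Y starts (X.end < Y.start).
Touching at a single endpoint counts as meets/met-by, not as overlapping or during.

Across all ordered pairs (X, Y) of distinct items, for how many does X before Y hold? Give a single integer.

31

Checking all 132 ordered pairs for relation 'before'; matching pairs in alphabetical order:
(backup, audit): backup before audit ✓
(backup, demo): backup before demo ✓
(backup, planning): backup before planning ✓
(backup, retro): backup before retro ✓
(backup, snapshot): backup before snapshot ✓
(backup, sync_call): backup before sync_call ✓
(deploy, demo): deploy before demo ✓
(deploy, retro): deploy before retro ✓
(deploy, snapshot): deploy before snapshot ✓
(design_review, demo): design_review before demo ✓
(design_review, retro): design_review before retro ✓
(design_review, snapshot): design_review before snapshot ✓
(onboarding, audit): onboarding before audit ✓
(onboarding, demo): onboarding before demo ✓
(onboarding, design_review): onboarding before design_review ✓
(onboarding, planning): onboarding before planning ✓
(onboarding, retro): onboarding before retro ✓
(onboarding, snapshot): onboarding before snapshot ✓
(onboarding, sync_call): onboarding before sync_call ✓
(rehearsal, audit): rehearsal before audit ✓
(rehearsal, demo): rehearsal before demo ✓
(rehearsal, retro): rehearsal before retro ✓
(rehearsal, snapshot): rehearsal before snapshot ✓
(rehearsal, sync_call): rehearsal before sync_call ✓
... plus 7 further pairs not listed.
Count: 31.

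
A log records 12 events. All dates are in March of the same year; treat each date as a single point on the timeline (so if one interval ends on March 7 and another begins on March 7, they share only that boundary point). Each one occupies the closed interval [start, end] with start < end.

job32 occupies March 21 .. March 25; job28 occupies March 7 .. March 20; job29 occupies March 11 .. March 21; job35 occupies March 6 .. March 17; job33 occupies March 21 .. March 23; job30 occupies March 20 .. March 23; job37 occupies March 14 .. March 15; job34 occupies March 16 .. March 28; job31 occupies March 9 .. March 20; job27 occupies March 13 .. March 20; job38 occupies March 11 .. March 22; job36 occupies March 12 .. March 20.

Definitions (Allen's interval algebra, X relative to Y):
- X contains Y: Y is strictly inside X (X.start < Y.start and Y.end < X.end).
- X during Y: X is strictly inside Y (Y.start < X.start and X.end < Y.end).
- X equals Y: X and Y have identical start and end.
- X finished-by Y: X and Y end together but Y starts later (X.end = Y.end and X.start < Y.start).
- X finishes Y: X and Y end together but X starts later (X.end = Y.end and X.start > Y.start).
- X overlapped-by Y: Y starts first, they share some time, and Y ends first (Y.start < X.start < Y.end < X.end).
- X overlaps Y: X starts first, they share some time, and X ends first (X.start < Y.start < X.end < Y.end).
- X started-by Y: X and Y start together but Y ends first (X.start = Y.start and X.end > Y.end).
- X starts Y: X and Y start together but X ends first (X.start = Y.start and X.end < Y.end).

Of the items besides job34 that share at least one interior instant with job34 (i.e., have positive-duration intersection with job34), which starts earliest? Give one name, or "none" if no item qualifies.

Target job34 = [March 16, March 28].
job27 [March 13, March 20] → overlaps → candidate.
job28 [March 7, March 20] → overlaps → candidate.
job29 [March 11, March 21] → overlaps → candidate.
job30 [March 20, March 23] → during → candidate.
job31 [March 9, March 20] → overlaps → candidate.
job32 [March 21, March 25] → during → candidate.
job33 [March 21, March 23] → during → candidate.
job35 [March 6, March 17] → overlaps → candidate.
job36 [March 12, March 20] → overlaps → candidate.
job37 [March 14, March 15] → before → excluded.
job38 [March 11, March 22] → overlaps → candidate.
Among candidates, earliest start is March 6 → job35.

job35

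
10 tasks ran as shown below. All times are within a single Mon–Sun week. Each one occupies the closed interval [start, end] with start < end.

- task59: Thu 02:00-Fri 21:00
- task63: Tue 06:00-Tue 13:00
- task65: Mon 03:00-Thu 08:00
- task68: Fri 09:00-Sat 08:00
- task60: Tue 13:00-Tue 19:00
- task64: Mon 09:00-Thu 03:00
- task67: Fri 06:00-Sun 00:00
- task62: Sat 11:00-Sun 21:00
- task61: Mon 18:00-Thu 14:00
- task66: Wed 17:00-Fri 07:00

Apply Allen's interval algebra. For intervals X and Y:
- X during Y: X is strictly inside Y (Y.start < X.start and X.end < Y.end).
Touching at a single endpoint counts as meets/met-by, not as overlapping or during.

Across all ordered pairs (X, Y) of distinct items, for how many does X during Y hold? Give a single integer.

8

Checking all 90 ordered pairs for relation 'during'; matching pairs in alphabetical order:
(task60, task61): task60 during task61 ✓
(task60, task64): task60 during task64 ✓
(task60, task65): task60 during task65 ✓
(task63, task61): task63 during task61 ✓
(task63, task64): task63 during task64 ✓
(task63, task65): task63 during task65 ✓
(task64, task65): task64 during task65 ✓
(task68, task67): task68 during task67 ✓
Count: 8.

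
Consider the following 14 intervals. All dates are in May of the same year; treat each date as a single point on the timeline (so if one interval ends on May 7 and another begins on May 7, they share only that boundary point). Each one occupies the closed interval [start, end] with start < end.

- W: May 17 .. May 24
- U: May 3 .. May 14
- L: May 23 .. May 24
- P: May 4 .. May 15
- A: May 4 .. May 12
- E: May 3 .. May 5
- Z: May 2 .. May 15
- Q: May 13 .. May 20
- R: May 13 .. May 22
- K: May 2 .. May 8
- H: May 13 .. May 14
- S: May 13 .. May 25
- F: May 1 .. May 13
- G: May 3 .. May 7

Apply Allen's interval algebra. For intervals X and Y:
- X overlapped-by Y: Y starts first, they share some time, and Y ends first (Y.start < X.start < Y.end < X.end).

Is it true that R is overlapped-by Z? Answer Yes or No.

Yes

R = [May 13, May 22], Z = [May 2, May 15].
Actual relation of R to Z: overlapped-by.
Asked whether 'overlapped-by' holds → Yes.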